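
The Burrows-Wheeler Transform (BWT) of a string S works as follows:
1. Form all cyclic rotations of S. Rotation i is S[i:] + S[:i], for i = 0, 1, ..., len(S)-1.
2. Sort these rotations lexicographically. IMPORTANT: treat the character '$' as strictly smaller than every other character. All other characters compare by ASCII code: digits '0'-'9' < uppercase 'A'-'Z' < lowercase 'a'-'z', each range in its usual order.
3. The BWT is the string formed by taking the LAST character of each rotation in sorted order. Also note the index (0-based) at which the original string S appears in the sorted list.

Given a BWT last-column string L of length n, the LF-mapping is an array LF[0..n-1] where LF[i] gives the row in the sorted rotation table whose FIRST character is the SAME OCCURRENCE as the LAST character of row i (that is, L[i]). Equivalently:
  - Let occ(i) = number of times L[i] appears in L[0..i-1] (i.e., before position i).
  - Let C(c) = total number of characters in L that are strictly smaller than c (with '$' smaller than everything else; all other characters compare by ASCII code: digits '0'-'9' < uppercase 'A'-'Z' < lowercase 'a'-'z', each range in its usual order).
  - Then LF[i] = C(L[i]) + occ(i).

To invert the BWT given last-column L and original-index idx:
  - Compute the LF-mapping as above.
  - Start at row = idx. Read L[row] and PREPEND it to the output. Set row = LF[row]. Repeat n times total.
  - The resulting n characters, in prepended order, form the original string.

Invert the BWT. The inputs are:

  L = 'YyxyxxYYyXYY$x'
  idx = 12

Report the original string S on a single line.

LF mapping: 2 11 7 12 8 9 3 4 13 1 5 6 0 10
Walk LF starting at row 12, prepending L[row]:
  step 1: row=12, L[12]='$', prepend. Next row=LF[12]=0
  step 2: row=0, L[0]='Y', prepend. Next row=LF[0]=2
  step 3: row=2, L[2]='x', prepend. Next row=LF[2]=7
  step 4: row=7, L[7]='Y', prepend. Next row=LF[7]=4
  step 5: row=4, L[4]='x', prepend. Next row=LF[4]=8
  step 6: row=8, L[8]='y', prepend. Next row=LF[8]=13
  step 7: row=13, L[13]='x', prepend. Next row=LF[13]=10
  step 8: row=10, L[10]='Y', prepend. Next row=LF[10]=5
  step 9: row=5, L[5]='x', prepend. Next row=LF[5]=9
  step 10: row=9, L[9]='X', prepend. Next row=LF[9]=1
  step 11: row=1, L[1]='y', prepend. Next row=LF[1]=11
  step 12: row=11, L[11]='Y', prepend. Next row=LF[11]=6
  step 13: row=6, L[6]='Y', prepend. Next row=LF[6]=3
  step 14: row=3, L[3]='y', prepend. Next row=LF[3]=12
Reversed output: yYYyXxYxyxYxY$

Answer: yYYyXxYxyxYxY$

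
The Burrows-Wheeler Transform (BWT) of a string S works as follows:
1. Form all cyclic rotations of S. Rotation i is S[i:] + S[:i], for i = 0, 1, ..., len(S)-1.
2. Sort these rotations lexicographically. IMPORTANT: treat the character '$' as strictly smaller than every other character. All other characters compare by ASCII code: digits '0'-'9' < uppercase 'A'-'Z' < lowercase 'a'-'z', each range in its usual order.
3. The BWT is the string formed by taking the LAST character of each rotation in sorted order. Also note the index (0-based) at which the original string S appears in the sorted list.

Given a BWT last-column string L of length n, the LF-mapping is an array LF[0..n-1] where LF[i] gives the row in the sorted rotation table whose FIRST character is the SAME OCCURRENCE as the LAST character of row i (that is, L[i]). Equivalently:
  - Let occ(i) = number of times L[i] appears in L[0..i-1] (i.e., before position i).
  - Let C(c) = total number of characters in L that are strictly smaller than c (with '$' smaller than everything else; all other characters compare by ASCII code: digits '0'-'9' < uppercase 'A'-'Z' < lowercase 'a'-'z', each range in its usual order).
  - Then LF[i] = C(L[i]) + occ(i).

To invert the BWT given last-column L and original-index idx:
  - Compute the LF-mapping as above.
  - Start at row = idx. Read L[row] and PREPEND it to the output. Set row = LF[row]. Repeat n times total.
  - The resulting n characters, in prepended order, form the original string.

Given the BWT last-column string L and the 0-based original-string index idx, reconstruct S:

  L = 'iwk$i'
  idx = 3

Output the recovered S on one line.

LF mapping: 1 4 3 0 2
Walk LF starting at row 3, prepending L[row]:
  step 1: row=3, L[3]='$', prepend. Next row=LF[3]=0
  step 2: row=0, L[0]='i', prepend. Next row=LF[0]=1
  step 3: row=1, L[1]='w', prepend. Next row=LF[1]=4
  step 4: row=4, L[4]='i', prepend. Next row=LF[4]=2
  step 5: row=2, L[2]='k', prepend. Next row=LF[2]=3
Reversed output: kiwi$

Answer: kiwi$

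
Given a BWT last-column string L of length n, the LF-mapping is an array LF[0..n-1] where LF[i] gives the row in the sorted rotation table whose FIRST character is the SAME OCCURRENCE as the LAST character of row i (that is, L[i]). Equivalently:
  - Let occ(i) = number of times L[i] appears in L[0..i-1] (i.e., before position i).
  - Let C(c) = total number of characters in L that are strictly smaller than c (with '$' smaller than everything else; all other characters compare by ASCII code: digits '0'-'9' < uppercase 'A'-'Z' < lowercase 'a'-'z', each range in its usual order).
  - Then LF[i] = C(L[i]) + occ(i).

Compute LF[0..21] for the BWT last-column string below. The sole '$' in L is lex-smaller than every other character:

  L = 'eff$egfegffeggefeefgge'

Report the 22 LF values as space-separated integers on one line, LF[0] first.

Answer: 1 9 10 0 2 16 11 3 17 12 13 4 18 19 5 14 6 7 15 20 21 8

Derivation:
Char counts: '$':1, 'e':8, 'f':7, 'g':6
C (first-col start): C('$')=0, C('e')=1, C('f')=9, C('g')=16
L[0]='e': occ=0, LF[0]=C('e')+0=1+0=1
L[1]='f': occ=0, LF[1]=C('f')+0=9+0=9
L[2]='f': occ=1, LF[2]=C('f')+1=9+1=10
L[3]='$': occ=0, LF[3]=C('$')+0=0+0=0
L[4]='e': occ=1, LF[4]=C('e')+1=1+1=2
L[5]='g': occ=0, LF[5]=C('g')+0=16+0=16
L[6]='f': occ=2, LF[6]=C('f')+2=9+2=11
L[7]='e': occ=2, LF[7]=C('e')+2=1+2=3
L[8]='g': occ=1, LF[8]=C('g')+1=16+1=17
L[9]='f': occ=3, LF[9]=C('f')+3=9+3=12
L[10]='f': occ=4, LF[10]=C('f')+4=9+4=13
L[11]='e': occ=3, LF[11]=C('e')+3=1+3=4
L[12]='g': occ=2, LF[12]=C('g')+2=16+2=18
L[13]='g': occ=3, LF[13]=C('g')+3=16+3=19
L[14]='e': occ=4, LF[14]=C('e')+4=1+4=5
L[15]='f': occ=5, LF[15]=C('f')+5=9+5=14
L[16]='e': occ=5, LF[16]=C('e')+5=1+5=6
L[17]='e': occ=6, LF[17]=C('e')+6=1+6=7
L[18]='f': occ=6, LF[18]=C('f')+6=9+6=15
L[19]='g': occ=4, LF[19]=C('g')+4=16+4=20
L[20]='g': occ=5, LF[20]=C('g')+5=16+5=21
L[21]='e': occ=7, LF[21]=C('e')+7=1+7=8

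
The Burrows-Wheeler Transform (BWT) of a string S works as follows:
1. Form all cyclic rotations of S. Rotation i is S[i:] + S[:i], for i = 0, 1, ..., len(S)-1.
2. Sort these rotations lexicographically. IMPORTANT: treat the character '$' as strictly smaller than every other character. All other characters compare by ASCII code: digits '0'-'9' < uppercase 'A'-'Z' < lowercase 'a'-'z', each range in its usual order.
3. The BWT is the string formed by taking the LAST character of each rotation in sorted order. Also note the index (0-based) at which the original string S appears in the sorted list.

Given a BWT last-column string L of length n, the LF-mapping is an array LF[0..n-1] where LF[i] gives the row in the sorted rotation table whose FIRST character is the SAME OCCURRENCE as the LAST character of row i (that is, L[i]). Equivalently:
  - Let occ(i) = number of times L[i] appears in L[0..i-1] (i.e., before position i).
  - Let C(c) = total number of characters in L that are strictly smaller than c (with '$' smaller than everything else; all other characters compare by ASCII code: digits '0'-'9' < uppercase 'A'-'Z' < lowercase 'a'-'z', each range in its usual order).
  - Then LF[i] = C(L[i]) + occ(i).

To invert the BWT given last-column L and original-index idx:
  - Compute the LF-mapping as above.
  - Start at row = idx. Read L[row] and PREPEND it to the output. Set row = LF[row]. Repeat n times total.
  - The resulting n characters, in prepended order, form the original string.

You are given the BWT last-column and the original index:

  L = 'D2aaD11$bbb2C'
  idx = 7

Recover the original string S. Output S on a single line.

LF mapping: 6 3 8 9 7 1 2 0 10 11 12 4 5
Walk LF starting at row 7, prepending L[row]:
  step 1: row=7, L[7]='$', prepend. Next row=LF[7]=0
  step 2: row=0, L[0]='D', prepend. Next row=LF[0]=6
  step 3: row=6, L[6]='1', prepend. Next row=LF[6]=2
  step 4: row=2, L[2]='a', prepend. Next row=LF[2]=8
  step 5: row=8, L[8]='b', prepend. Next row=LF[8]=10
  step 6: row=10, L[10]='b', prepend. Next row=LF[10]=12
  step 7: row=12, L[12]='C', prepend. Next row=LF[12]=5
  step 8: row=5, L[5]='1', prepend. Next row=LF[5]=1
  step 9: row=1, L[1]='2', prepend. Next row=LF[1]=3
  step 10: row=3, L[3]='a', prepend. Next row=LF[3]=9
  step 11: row=9, L[9]='b', prepend. Next row=LF[9]=11
  step 12: row=11, L[11]='2', prepend. Next row=LF[11]=4
  step 13: row=4, L[4]='D', prepend. Next row=LF[4]=7
Reversed output: D2ba21Cbba1D$

Answer: D2ba21Cbba1D$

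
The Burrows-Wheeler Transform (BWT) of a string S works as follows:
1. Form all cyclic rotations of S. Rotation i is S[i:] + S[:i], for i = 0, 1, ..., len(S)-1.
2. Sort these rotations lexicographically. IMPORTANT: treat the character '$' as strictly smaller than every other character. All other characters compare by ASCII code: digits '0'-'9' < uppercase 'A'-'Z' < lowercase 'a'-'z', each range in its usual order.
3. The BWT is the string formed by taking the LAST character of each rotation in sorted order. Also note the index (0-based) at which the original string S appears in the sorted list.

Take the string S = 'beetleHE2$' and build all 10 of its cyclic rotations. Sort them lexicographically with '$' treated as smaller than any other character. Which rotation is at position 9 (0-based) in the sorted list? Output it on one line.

All 10 rotations (rotation i = S[i:]+S[:i]):
  rot[0] = beetleHE2$
  rot[1] = eetleHE2$b
  rot[2] = etleHE2$be
  rot[3] = tleHE2$bee
  rot[4] = leHE2$beet
  rot[5] = eHE2$beetl
  rot[6] = HE2$beetle
  rot[7] = E2$beetleH
  rot[8] = 2$beetleHE
  rot[9] = $beetleHE2
Sorted (with $ < everything):
  sorted[0] = $beetleHE2
  sorted[1] = 2$beetleHE
  sorted[2] = E2$beetleH
  sorted[3] = HE2$beetle
  sorted[4] = beetleHE2$
  sorted[5] = eHE2$beetl
  sorted[6] = eetleHE2$b
  sorted[7] = etleHE2$be
  sorted[8] = leHE2$beet
  sorted[9] = tleHE2$bee
sorted[9] = tleHE2$bee

Answer: tleHE2$bee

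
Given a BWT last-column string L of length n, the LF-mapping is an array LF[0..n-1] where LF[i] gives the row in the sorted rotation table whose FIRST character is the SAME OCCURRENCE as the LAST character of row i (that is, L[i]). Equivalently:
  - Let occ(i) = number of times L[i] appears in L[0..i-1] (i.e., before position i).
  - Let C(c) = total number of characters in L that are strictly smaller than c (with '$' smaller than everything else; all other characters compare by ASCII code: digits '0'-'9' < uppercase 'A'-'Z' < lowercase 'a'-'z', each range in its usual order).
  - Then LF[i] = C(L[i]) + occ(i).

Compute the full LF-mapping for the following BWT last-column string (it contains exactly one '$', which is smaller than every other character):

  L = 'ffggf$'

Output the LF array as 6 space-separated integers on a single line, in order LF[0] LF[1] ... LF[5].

Answer: 1 2 4 5 3 0

Derivation:
Char counts: '$':1, 'f':3, 'g':2
C (first-col start): C('$')=0, C('f')=1, C('g')=4
L[0]='f': occ=0, LF[0]=C('f')+0=1+0=1
L[1]='f': occ=1, LF[1]=C('f')+1=1+1=2
L[2]='g': occ=0, LF[2]=C('g')+0=4+0=4
L[3]='g': occ=1, LF[3]=C('g')+1=4+1=5
L[4]='f': occ=2, LF[4]=C('f')+2=1+2=3
L[5]='$': occ=0, LF[5]=C('$')+0=0+0=0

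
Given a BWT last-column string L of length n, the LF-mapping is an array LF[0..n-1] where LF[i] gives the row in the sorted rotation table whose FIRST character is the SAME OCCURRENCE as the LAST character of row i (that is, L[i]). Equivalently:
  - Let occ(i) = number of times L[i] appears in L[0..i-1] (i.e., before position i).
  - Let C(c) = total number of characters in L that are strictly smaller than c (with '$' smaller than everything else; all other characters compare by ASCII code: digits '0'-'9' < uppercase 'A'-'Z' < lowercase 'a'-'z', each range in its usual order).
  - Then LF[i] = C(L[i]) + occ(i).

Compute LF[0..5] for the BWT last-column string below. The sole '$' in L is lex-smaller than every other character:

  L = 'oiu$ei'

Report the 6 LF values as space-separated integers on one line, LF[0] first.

Char counts: '$':1, 'e':1, 'i':2, 'o':1, 'u':1
C (first-col start): C('$')=0, C('e')=1, C('i')=2, C('o')=4, C('u')=5
L[0]='o': occ=0, LF[0]=C('o')+0=4+0=4
L[1]='i': occ=0, LF[1]=C('i')+0=2+0=2
L[2]='u': occ=0, LF[2]=C('u')+0=5+0=5
L[3]='$': occ=0, LF[3]=C('$')+0=0+0=0
L[4]='e': occ=0, LF[4]=C('e')+0=1+0=1
L[5]='i': occ=1, LF[5]=C('i')+1=2+1=3

Answer: 4 2 5 0 1 3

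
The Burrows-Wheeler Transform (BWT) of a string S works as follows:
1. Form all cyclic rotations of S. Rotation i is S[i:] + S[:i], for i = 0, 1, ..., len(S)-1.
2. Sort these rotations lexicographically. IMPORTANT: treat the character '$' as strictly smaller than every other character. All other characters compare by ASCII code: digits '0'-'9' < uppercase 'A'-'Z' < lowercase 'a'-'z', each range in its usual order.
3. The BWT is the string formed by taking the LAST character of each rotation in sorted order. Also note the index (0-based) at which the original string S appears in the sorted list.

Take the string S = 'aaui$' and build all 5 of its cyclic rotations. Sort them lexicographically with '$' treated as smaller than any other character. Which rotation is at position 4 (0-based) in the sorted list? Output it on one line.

Answer: ui$aa

Derivation:
All 5 rotations (rotation i = S[i:]+S[:i]):
  rot[0] = aaui$
  rot[1] = aui$a
  rot[2] = ui$aa
  rot[3] = i$aau
  rot[4] = $aaui
Sorted (with $ < everything):
  sorted[0] = $aaui
  sorted[1] = aaui$
  sorted[2] = aui$a
  sorted[3] = i$aau
  sorted[4] = ui$aa
sorted[4] = ui$aa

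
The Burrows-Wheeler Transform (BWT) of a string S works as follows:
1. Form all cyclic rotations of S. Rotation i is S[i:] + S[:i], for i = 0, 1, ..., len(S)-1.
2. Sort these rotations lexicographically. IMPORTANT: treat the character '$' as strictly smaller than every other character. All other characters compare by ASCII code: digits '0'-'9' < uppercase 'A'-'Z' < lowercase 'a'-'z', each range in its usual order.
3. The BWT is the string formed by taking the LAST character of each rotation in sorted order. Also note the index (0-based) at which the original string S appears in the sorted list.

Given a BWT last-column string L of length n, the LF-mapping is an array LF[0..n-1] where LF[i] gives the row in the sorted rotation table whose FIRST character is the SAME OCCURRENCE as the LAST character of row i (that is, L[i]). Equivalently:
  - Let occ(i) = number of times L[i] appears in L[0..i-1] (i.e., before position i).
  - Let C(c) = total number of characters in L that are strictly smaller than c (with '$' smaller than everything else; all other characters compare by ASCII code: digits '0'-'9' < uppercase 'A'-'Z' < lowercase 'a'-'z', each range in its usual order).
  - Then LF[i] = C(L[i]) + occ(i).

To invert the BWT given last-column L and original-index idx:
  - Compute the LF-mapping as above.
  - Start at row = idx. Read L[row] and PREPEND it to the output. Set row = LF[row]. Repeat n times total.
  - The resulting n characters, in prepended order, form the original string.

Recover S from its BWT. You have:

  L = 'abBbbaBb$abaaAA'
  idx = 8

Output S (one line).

Answer: abBAbbAbaabBaa$

Derivation:
LF mapping: 5 10 3 11 12 6 4 13 0 7 14 8 9 1 2
Walk LF starting at row 8, prepending L[row]:
  step 1: row=8, L[8]='$', prepend. Next row=LF[8]=0
  step 2: row=0, L[0]='a', prepend. Next row=LF[0]=5
  step 3: row=5, L[5]='a', prepend. Next row=LF[5]=6
  step 4: row=6, L[6]='B', prepend. Next row=LF[6]=4
  step 5: row=4, L[4]='b', prepend. Next row=LF[4]=12
  step 6: row=12, L[12]='a', prepend. Next row=LF[12]=9
  step 7: row=9, L[9]='a', prepend. Next row=LF[9]=7
  step 8: row=7, L[7]='b', prepend. Next row=LF[7]=13
  step 9: row=13, L[13]='A', prepend. Next row=LF[13]=1
  step 10: row=1, L[1]='b', prepend. Next row=LF[1]=10
  step 11: row=10, L[10]='b', prepend. Next row=LF[10]=14
  step 12: row=14, L[14]='A', prepend. Next row=LF[14]=2
  step 13: row=2, L[2]='B', prepend. Next row=LF[2]=3
  step 14: row=3, L[3]='b', prepend. Next row=LF[3]=11
  step 15: row=11, L[11]='a', prepend. Next row=LF[11]=8
Reversed output: abBAbbAbaabBaa$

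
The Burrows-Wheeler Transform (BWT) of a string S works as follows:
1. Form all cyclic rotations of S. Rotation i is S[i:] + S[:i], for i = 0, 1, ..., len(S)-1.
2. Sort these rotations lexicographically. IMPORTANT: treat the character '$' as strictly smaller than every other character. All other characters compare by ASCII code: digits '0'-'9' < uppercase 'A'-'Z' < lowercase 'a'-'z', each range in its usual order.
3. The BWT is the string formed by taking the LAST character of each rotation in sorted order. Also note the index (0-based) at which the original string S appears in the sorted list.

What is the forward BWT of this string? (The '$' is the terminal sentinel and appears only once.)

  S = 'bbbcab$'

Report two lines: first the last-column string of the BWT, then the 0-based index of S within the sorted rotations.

All 7 rotations (rotation i = S[i:]+S[:i]):
  rot[0] = bbbcab$
  rot[1] = bbcab$b
  rot[2] = bcab$bb
  rot[3] = cab$bbb
  rot[4] = ab$bbbc
  rot[5] = b$bbbca
  rot[6] = $bbbcab
Sorted (with $ < everything):
  sorted[0] = $bbbcab  (last char: 'b')
  sorted[1] = ab$bbbc  (last char: 'c')
  sorted[2] = b$bbbca  (last char: 'a')
  sorted[3] = bbbcab$  (last char: '$')
  sorted[4] = bbcab$b  (last char: 'b')
  sorted[5] = bcab$bb  (last char: 'b')
  sorted[6] = cab$bbb  (last char: 'b')
Last column: bca$bbb
Original string S is at sorted index 3

Answer: bca$bbb
3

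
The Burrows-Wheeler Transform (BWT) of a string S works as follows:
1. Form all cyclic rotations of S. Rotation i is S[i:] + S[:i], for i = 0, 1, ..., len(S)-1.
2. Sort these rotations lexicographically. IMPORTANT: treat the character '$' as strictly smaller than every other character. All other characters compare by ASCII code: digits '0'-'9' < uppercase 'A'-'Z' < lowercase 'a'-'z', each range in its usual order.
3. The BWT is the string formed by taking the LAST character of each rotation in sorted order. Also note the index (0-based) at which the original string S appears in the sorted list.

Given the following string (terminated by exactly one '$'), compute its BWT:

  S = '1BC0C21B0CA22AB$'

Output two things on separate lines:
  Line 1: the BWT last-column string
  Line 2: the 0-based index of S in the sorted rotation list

All 16 rotations (rotation i = S[i:]+S[:i]):
  rot[0] = 1BC0C21B0CA22AB$
  rot[1] = BC0C21B0CA22AB$1
  rot[2] = C0C21B0CA22AB$1B
  rot[3] = 0C21B0CA22AB$1BC
  rot[4] = C21B0CA22AB$1BC0
  rot[5] = 21B0CA22AB$1BC0C
  rot[6] = 1B0CA22AB$1BC0C2
  rot[7] = B0CA22AB$1BC0C21
  rot[8] = 0CA22AB$1BC0C21B
  rot[9] = CA22AB$1BC0C21B0
  rot[10] = A22AB$1BC0C21B0C
  rot[11] = 22AB$1BC0C21B0CA
  rot[12] = 2AB$1BC0C21B0CA2
  rot[13] = AB$1BC0C21B0CA22
  rot[14] = B$1BC0C21B0CA22A
  rot[15] = $1BC0C21B0CA22AB
Sorted (with $ < everything):
  sorted[0] = $1BC0C21B0CA22AB  (last char: 'B')
  sorted[1] = 0C21B0CA22AB$1BC  (last char: 'C')
  sorted[2] = 0CA22AB$1BC0C21B  (last char: 'B')
  sorted[3] = 1B0CA22AB$1BC0C2  (last char: '2')
  sorted[4] = 1BC0C21B0CA22AB$  (last char: '$')
  sorted[5] = 21B0CA22AB$1BC0C  (last char: 'C')
  sorted[6] = 22AB$1BC0C21B0CA  (last char: 'A')
  sorted[7] = 2AB$1BC0C21B0CA2  (last char: '2')
  sorted[8] = A22AB$1BC0C21B0C  (last char: 'C')
  sorted[9] = AB$1BC0C21B0CA22  (last char: '2')
  sorted[10] = B$1BC0C21B0CA22A  (last char: 'A')
  sorted[11] = B0CA22AB$1BC0C21  (last char: '1')
  sorted[12] = BC0C21B0CA22AB$1  (last char: '1')
  sorted[13] = C0C21B0CA22AB$1B  (last char: 'B')
  sorted[14] = C21B0CA22AB$1BC0  (last char: '0')
  sorted[15] = CA22AB$1BC0C21B0  (last char: '0')
Last column: BCB2$CA2C2A11B00
Original string S is at sorted index 4

Answer: BCB2$CA2C2A11B00
4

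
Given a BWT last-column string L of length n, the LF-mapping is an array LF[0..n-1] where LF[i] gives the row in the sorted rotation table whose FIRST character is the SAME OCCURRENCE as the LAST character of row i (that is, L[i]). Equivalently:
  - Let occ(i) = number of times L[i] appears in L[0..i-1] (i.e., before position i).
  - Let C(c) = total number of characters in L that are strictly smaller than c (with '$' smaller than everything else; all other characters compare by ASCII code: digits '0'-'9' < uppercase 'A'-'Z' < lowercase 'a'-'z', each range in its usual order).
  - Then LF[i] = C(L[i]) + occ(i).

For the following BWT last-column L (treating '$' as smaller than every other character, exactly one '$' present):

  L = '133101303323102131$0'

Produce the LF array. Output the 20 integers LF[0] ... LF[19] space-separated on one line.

Char counts: '$':1, '0':4, '1':6, '2':2, '3':7
C (first-col start): C('$')=0, C('0')=1, C('1')=5, C('2')=11, C('3')=13
L[0]='1': occ=0, LF[0]=C('1')+0=5+0=5
L[1]='3': occ=0, LF[1]=C('3')+0=13+0=13
L[2]='3': occ=1, LF[2]=C('3')+1=13+1=14
L[3]='1': occ=1, LF[3]=C('1')+1=5+1=6
L[4]='0': occ=0, LF[4]=C('0')+0=1+0=1
L[5]='1': occ=2, LF[5]=C('1')+2=5+2=7
L[6]='3': occ=2, LF[6]=C('3')+2=13+2=15
L[7]='0': occ=1, LF[7]=C('0')+1=1+1=2
L[8]='3': occ=3, LF[8]=C('3')+3=13+3=16
L[9]='3': occ=4, LF[9]=C('3')+4=13+4=17
L[10]='2': occ=0, LF[10]=C('2')+0=11+0=11
L[11]='3': occ=5, LF[11]=C('3')+5=13+5=18
L[12]='1': occ=3, LF[12]=C('1')+3=5+3=8
L[13]='0': occ=2, LF[13]=C('0')+2=1+2=3
L[14]='2': occ=1, LF[14]=C('2')+1=11+1=12
L[15]='1': occ=4, LF[15]=C('1')+4=5+4=9
L[16]='3': occ=6, LF[16]=C('3')+6=13+6=19
L[17]='1': occ=5, LF[17]=C('1')+5=5+5=10
L[18]='$': occ=0, LF[18]=C('$')+0=0+0=0
L[19]='0': occ=3, LF[19]=C('0')+3=1+3=4

Answer: 5 13 14 6 1 7 15 2 16 17 11 18 8 3 12 9 19 10 0 4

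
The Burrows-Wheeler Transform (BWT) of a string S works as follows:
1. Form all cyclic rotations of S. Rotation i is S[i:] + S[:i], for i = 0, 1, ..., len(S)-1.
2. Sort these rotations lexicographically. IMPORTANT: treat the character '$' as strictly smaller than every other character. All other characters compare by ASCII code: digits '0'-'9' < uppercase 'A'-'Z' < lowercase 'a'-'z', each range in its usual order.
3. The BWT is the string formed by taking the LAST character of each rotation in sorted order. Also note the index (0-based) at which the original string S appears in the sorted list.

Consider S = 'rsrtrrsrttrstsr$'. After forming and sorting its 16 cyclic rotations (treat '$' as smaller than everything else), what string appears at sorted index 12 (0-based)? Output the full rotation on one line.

Answer: trrsrttrstsr$rsr

Derivation:
All 16 rotations (rotation i = S[i:]+S[:i]):
  rot[0] = rsrtrrsrttrstsr$
  rot[1] = srtrrsrttrstsr$r
  rot[2] = rtrrsrttrstsr$rs
  rot[3] = trrsrttrstsr$rsr
  rot[4] = rrsrttrstsr$rsrt
  rot[5] = rsrttrstsr$rsrtr
  rot[6] = srttrstsr$rsrtrr
  rot[7] = rttrstsr$rsrtrrs
  rot[8] = ttrstsr$rsrtrrsr
  rot[9] = trstsr$rsrtrrsrt
  rot[10] = rstsr$rsrtrrsrtt
  rot[11] = stsr$rsrtrrsrttr
  rot[12] = tsr$rsrtrrsrttrs
  rot[13] = sr$rsrtrrsrttrst
  rot[14] = r$rsrtrrsrttrsts
  rot[15] = $rsrtrrsrttrstsr
Sorted (with $ < everything):
  sorted[0] = $rsrtrrsrttrstsr
  sorted[1] = r$rsrtrrsrttrsts
  sorted[2] = rrsrttrstsr$rsrt
  sorted[3] = rsrtrrsrttrstsr$
  sorted[4] = rsrttrstsr$rsrtr
  sorted[5] = rstsr$rsrtrrsrtt
  sorted[6] = rtrrsrttrstsr$rs
  sorted[7] = rttrstsr$rsrtrrs
  sorted[8] = sr$rsrtrrsrttrst
  sorted[9] = srtrrsrttrstsr$r
  sorted[10] = srttrstsr$rsrtrr
  sorted[11] = stsr$rsrtrrsrttr
  sorted[12] = trrsrttrstsr$rsr
  sorted[13] = trstsr$rsrtrrsrt
  sorted[14] = tsr$rsrtrrsrttrs
  sorted[15] = ttrstsr$rsrtrrsr
sorted[12] = trrsrttrstsr$rsr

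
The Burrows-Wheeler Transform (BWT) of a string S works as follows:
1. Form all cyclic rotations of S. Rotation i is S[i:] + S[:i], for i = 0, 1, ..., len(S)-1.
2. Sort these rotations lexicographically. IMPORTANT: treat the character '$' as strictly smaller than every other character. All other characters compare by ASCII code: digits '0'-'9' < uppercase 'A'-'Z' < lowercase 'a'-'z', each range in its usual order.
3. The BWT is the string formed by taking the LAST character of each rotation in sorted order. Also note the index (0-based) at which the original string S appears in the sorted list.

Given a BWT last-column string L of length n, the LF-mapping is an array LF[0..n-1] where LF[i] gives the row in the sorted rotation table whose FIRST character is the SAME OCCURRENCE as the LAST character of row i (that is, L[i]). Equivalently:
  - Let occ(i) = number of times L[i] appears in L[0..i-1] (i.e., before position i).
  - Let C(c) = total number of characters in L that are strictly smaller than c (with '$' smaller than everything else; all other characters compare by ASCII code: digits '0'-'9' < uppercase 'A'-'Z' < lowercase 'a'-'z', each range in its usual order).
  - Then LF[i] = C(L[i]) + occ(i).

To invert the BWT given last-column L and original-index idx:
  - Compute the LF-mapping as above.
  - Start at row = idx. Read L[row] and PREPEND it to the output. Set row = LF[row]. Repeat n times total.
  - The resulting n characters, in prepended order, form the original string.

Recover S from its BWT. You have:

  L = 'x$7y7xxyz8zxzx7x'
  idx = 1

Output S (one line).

LF mapping: 5 0 1 11 2 6 7 12 13 4 14 8 15 9 3 10
Walk LF starting at row 1, prepending L[row]:
  step 1: row=1, L[1]='$', prepend. Next row=LF[1]=0
  step 2: row=0, L[0]='x', prepend. Next row=LF[0]=5
  step 3: row=5, L[5]='x', prepend. Next row=LF[5]=6
  step 4: row=6, L[6]='x', prepend. Next row=LF[6]=7
  step 5: row=7, L[7]='y', prepend. Next row=LF[7]=12
  step 6: row=12, L[12]='z', prepend. Next row=LF[12]=15
  step 7: row=15, L[15]='x', prepend. Next row=LF[15]=10
  step 8: row=10, L[10]='z', prepend. Next row=LF[10]=14
  step 9: row=14, L[14]='7', prepend. Next row=LF[14]=3
  step 10: row=3, L[3]='y', prepend. Next row=LF[3]=11
  step 11: row=11, L[11]='x', prepend. Next row=LF[11]=8
  step 12: row=8, L[8]='z', prepend. Next row=LF[8]=13
  step 13: row=13, L[13]='x', prepend. Next row=LF[13]=9
  step 14: row=9, L[9]='8', prepend. Next row=LF[9]=4
  step 15: row=4, L[4]='7', prepend. Next row=LF[4]=2
  step 16: row=2, L[2]='7', prepend. Next row=LF[2]=1
Reversed output: 778xzxy7zxzyxxx$

Answer: 778xzxy7zxzyxxx$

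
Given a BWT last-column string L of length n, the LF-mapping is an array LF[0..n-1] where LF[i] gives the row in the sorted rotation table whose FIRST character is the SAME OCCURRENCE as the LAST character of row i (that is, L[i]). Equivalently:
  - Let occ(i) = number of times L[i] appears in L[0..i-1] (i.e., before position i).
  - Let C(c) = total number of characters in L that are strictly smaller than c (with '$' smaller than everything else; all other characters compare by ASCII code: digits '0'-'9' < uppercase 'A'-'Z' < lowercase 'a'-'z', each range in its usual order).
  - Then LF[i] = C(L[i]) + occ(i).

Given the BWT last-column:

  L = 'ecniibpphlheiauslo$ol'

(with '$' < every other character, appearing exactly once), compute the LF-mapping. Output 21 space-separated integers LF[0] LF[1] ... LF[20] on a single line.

Char counts: '$':1, 'a':1, 'b':1, 'c':1, 'e':2, 'h':2, 'i':3, 'l':3, 'n':1, 'o':2, 'p':2, 's':1, 'u':1
C (first-col start): C('$')=0, C('a')=1, C('b')=2, C('c')=3, C('e')=4, C('h')=6, C('i')=8, C('l')=11, C('n')=14, C('o')=15, C('p')=17, C('s')=19, C('u')=20
L[0]='e': occ=0, LF[0]=C('e')+0=4+0=4
L[1]='c': occ=0, LF[1]=C('c')+0=3+0=3
L[2]='n': occ=0, LF[2]=C('n')+0=14+0=14
L[3]='i': occ=0, LF[3]=C('i')+0=8+0=8
L[4]='i': occ=1, LF[4]=C('i')+1=8+1=9
L[5]='b': occ=0, LF[5]=C('b')+0=2+0=2
L[6]='p': occ=0, LF[6]=C('p')+0=17+0=17
L[7]='p': occ=1, LF[7]=C('p')+1=17+1=18
L[8]='h': occ=0, LF[8]=C('h')+0=6+0=6
L[9]='l': occ=0, LF[9]=C('l')+0=11+0=11
L[10]='h': occ=1, LF[10]=C('h')+1=6+1=7
L[11]='e': occ=1, LF[11]=C('e')+1=4+1=5
L[12]='i': occ=2, LF[12]=C('i')+2=8+2=10
L[13]='a': occ=0, LF[13]=C('a')+0=1+0=1
L[14]='u': occ=0, LF[14]=C('u')+0=20+0=20
L[15]='s': occ=0, LF[15]=C('s')+0=19+0=19
L[16]='l': occ=1, LF[16]=C('l')+1=11+1=12
L[17]='o': occ=0, LF[17]=C('o')+0=15+0=15
L[18]='$': occ=0, LF[18]=C('$')+0=0+0=0
L[19]='o': occ=1, LF[19]=C('o')+1=15+1=16
L[20]='l': occ=2, LF[20]=C('l')+2=11+2=13

Answer: 4 3 14 8 9 2 17 18 6 11 7 5 10 1 20 19 12 15 0 16 13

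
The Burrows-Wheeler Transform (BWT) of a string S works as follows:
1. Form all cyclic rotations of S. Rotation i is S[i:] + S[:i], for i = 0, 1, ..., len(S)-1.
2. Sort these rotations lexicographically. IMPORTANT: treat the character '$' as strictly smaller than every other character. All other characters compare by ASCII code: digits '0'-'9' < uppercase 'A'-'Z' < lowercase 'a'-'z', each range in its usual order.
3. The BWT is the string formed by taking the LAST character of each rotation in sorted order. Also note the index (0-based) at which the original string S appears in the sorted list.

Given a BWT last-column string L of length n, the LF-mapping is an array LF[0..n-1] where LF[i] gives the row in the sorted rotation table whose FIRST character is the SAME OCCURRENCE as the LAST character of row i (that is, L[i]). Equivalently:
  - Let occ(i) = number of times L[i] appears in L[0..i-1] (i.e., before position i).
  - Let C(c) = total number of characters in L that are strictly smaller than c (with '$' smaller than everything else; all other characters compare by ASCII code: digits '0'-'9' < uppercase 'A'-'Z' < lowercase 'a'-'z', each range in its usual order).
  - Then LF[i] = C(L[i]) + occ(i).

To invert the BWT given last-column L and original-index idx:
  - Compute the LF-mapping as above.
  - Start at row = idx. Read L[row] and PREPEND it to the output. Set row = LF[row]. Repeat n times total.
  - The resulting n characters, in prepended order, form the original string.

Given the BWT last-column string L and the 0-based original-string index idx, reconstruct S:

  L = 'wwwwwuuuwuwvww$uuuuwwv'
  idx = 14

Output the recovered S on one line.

Answer: wuuwvwwwwuuwuwwuuwuvw$

Derivation:
LF mapping: 11 12 13 14 15 1 2 3 16 4 17 9 18 19 0 5 6 7 8 20 21 10
Walk LF starting at row 14, prepending L[row]:
  step 1: row=14, L[14]='$', prepend. Next row=LF[14]=0
  step 2: row=0, L[0]='w', prepend. Next row=LF[0]=11
  step 3: row=11, L[11]='v', prepend. Next row=LF[11]=9
  step 4: row=9, L[9]='u', prepend. Next row=LF[9]=4
  step 5: row=4, L[4]='w', prepend. Next row=LF[4]=15
  step 6: row=15, L[15]='u', prepend. Next row=LF[15]=5
  step 7: row=5, L[5]='u', prepend. Next row=LF[5]=1
  step 8: row=1, L[1]='w', prepend. Next row=LF[1]=12
  step 9: row=12, L[12]='w', prepend. Next row=LF[12]=18
  step 10: row=18, L[18]='u', prepend. Next row=LF[18]=8
  step 11: row=8, L[8]='w', prepend. Next row=LF[8]=16
  step 12: row=16, L[16]='u', prepend. Next row=LF[16]=6
  step 13: row=6, L[6]='u', prepend. Next row=LF[6]=2
  step 14: row=2, L[2]='w', prepend. Next row=LF[2]=13
  step 15: row=13, L[13]='w', prepend. Next row=LF[13]=19
  step 16: row=19, L[19]='w', prepend. Next row=LF[19]=20
  step 17: row=20, L[20]='w', prepend. Next row=LF[20]=21
  step 18: row=21, L[21]='v', prepend. Next row=LF[21]=10
  step 19: row=10, L[10]='w', prepend. Next row=LF[10]=17
  step 20: row=17, L[17]='u', prepend. Next row=LF[17]=7
  step 21: row=7, L[7]='u', prepend. Next row=LF[7]=3
  step 22: row=3, L[3]='w', prepend. Next row=LF[3]=14
Reversed output: wuuwvwwwwuuwuwwuuwuvw$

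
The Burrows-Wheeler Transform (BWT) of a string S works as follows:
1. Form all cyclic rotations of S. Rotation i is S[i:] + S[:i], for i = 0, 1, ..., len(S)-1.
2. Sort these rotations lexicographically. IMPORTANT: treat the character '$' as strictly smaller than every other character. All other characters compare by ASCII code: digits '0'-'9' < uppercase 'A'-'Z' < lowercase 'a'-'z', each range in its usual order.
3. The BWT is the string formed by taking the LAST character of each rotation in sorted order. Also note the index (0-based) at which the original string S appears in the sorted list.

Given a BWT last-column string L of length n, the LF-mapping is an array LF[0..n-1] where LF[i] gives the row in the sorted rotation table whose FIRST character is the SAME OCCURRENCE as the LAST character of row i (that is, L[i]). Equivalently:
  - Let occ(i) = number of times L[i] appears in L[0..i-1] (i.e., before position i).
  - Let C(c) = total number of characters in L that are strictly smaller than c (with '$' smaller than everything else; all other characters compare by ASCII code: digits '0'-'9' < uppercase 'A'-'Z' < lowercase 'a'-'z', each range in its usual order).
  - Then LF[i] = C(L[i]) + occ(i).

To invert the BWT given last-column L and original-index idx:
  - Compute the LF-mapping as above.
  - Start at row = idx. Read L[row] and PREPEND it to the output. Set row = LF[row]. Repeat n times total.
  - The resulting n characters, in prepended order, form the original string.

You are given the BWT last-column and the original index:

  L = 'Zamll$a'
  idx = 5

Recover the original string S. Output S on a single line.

Answer: llamaZ$

Derivation:
LF mapping: 1 2 6 4 5 0 3
Walk LF starting at row 5, prepending L[row]:
  step 1: row=5, L[5]='$', prepend. Next row=LF[5]=0
  step 2: row=0, L[0]='Z', prepend. Next row=LF[0]=1
  step 3: row=1, L[1]='a', prepend. Next row=LF[1]=2
  step 4: row=2, L[2]='m', prepend. Next row=LF[2]=6
  step 5: row=6, L[6]='a', prepend. Next row=LF[6]=3
  step 6: row=3, L[3]='l', prepend. Next row=LF[3]=4
  step 7: row=4, L[4]='l', prepend. Next row=LF[4]=5
Reversed output: llamaZ$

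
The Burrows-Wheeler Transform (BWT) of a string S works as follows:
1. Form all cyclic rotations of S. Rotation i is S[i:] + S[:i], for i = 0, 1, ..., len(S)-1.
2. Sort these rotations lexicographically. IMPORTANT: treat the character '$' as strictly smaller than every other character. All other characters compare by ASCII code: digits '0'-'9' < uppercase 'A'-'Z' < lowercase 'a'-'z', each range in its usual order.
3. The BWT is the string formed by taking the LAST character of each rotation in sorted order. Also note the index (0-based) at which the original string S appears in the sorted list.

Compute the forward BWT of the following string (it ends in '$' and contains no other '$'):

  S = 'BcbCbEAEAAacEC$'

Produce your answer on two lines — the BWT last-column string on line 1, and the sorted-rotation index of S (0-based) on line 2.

All 15 rotations (rotation i = S[i:]+S[:i]):
  rot[0] = BcbCbEAEAAacEC$
  rot[1] = cbCbEAEAAacEC$B
  rot[2] = bCbEAEAAacEC$Bc
  rot[3] = CbEAEAAacEC$Bcb
  rot[4] = bEAEAAacEC$BcbC
  rot[5] = EAEAAacEC$BcbCb
  rot[6] = AEAAacEC$BcbCbE
  rot[7] = EAAacEC$BcbCbEA
  rot[8] = AAacEC$BcbCbEAE
  rot[9] = AacEC$BcbCbEAEA
  rot[10] = acEC$BcbCbEAEAA
  rot[11] = cEC$BcbCbEAEAAa
  rot[12] = EC$BcbCbEAEAAac
  rot[13] = C$BcbCbEAEAAacE
  rot[14] = $BcbCbEAEAAacEC
Sorted (with $ < everything):
  sorted[0] = $BcbCbEAEAAacEC  (last char: 'C')
  sorted[1] = AAacEC$BcbCbEAE  (last char: 'E')
  sorted[2] = AEAAacEC$BcbCbE  (last char: 'E')
  sorted[3] = AacEC$BcbCbEAEA  (last char: 'A')
  sorted[4] = BcbCbEAEAAacEC$  (last char: '$')
  sorted[5] = C$BcbCbEAEAAacE  (last char: 'E')
  sorted[6] = CbEAEAAacEC$Bcb  (last char: 'b')
  sorted[7] = EAAacEC$BcbCbEA  (last char: 'A')
  sorted[8] = EAEAAacEC$BcbCb  (last char: 'b')
  sorted[9] = EC$BcbCbEAEAAac  (last char: 'c')
  sorted[10] = acEC$BcbCbEAEAA  (last char: 'A')
  sorted[11] = bCbEAEAAacEC$Bc  (last char: 'c')
  sorted[12] = bEAEAAacEC$BcbC  (last char: 'C')
  sorted[13] = cEC$BcbCbEAEAAa  (last char: 'a')
  sorted[14] = cbCbEAEAAacEC$B  (last char: 'B')
Last column: CEEA$EbAbcAcCaB
Original string S is at sorted index 4

Answer: CEEA$EbAbcAcCaB
4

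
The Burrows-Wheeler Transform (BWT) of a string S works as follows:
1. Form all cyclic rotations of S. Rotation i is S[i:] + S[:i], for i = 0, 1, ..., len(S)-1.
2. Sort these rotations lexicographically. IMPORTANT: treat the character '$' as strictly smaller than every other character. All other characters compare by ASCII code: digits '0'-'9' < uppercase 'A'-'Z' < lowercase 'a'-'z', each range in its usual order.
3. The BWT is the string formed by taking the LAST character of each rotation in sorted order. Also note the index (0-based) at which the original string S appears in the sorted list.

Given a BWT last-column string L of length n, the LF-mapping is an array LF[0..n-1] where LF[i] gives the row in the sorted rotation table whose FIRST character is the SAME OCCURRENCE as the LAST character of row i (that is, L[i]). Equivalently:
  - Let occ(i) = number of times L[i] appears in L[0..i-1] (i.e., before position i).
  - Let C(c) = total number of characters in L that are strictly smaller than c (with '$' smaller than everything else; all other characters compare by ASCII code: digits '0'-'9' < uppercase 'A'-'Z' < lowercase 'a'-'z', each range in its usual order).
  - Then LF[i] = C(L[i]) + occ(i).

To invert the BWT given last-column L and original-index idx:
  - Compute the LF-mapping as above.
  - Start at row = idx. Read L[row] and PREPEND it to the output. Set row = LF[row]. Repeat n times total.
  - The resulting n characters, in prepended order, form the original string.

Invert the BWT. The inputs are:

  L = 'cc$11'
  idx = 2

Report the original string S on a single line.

Answer: 1c1c$

Derivation:
LF mapping: 3 4 0 1 2
Walk LF starting at row 2, prepending L[row]:
  step 1: row=2, L[2]='$', prepend. Next row=LF[2]=0
  step 2: row=0, L[0]='c', prepend. Next row=LF[0]=3
  step 3: row=3, L[3]='1', prepend. Next row=LF[3]=1
  step 4: row=1, L[1]='c', prepend. Next row=LF[1]=4
  step 5: row=4, L[4]='1', prepend. Next row=LF[4]=2
Reversed output: 1c1c$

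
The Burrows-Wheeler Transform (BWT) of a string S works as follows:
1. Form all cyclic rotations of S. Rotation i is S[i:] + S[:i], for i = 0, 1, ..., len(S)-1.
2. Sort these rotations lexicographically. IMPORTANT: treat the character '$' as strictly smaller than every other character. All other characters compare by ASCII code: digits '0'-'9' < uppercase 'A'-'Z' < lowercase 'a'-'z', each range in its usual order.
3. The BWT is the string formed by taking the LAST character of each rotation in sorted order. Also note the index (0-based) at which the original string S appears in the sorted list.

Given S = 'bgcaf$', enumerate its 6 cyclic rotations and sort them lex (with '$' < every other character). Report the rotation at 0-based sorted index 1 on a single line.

Answer: af$bgc

Derivation:
All 6 rotations (rotation i = S[i:]+S[:i]):
  rot[0] = bgcaf$
  rot[1] = gcaf$b
  rot[2] = caf$bg
  rot[3] = af$bgc
  rot[4] = f$bgca
  rot[5] = $bgcaf
Sorted (with $ < everything):
  sorted[0] = $bgcaf
  sorted[1] = af$bgc
  sorted[2] = bgcaf$
  sorted[3] = caf$bg
  sorted[4] = f$bgca
  sorted[5] = gcaf$b
sorted[1] = af$bgc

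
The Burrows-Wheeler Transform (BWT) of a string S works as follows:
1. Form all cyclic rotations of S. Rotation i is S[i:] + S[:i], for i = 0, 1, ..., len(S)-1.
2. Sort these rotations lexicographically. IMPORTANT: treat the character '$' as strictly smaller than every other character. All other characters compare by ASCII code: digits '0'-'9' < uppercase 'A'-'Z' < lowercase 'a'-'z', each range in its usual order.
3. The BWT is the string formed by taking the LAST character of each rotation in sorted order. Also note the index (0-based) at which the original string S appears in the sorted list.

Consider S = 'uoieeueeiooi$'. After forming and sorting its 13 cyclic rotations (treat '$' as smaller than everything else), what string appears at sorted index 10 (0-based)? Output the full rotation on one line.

Answer: ooi$uoieeueei

Derivation:
All 13 rotations (rotation i = S[i:]+S[:i]):
  rot[0] = uoieeueeiooi$
  rot[1] = oieeueeiooi$u
  rot[2] = ieeueeiooi$uo
  rot[3] = eeueeiooi$uoi
  rot[4] = eueeiooi$uoie
  rot[5] = ueeiooi$uoiee
  rot[6] = eeiooi$uoieeu
  rot[7] = eiooi$uoieeue
  rot[8] = iooi$uoieeuee
  rot[9] = ooi$uoieeueei
  rot[10] = oi$uoieeueeio
  rot[11] = i$uoieeueeioo
  rot[12] = $uoieeueeiooi
Sorted (with $ < everything):
  sorted[0] = $uoieeueeiooi
  sorted[1] = eeiooi$uoieeu
  sorted[2] = eeueeiooi$uoi
  sorted[3] = eiooi$uoieeue
  sorted[4] = eueeiooi$uoie
  sorted[5] = i$uoieeueeioo
  sorted[6] = ieeueeiooi$uo
  sorted[7] = iooi$uoieeuee
  sorted[8] = oi$uoieeueeio
  sorted[9] = oieeueeiooi$u
  sorted[10] = ooi$uoieeueei
  sorted[11] = ueeiooi$uoiee
  sorted[12] = uoieeueeiooi$
sorted[10] = ooi$uoieeueei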